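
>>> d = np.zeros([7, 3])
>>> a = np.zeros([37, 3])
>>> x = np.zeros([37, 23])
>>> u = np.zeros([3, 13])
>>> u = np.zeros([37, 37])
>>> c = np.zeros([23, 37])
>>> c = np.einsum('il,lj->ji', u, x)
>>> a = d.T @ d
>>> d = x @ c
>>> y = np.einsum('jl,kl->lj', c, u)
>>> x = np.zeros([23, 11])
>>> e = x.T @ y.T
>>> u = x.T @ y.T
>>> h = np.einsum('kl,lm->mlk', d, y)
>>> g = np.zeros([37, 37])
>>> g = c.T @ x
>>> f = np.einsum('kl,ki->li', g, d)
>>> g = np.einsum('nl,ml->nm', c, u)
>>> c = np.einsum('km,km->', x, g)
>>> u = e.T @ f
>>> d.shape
(37, 37)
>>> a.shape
(3, 3)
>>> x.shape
(23, 11)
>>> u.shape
(37, 37)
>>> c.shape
()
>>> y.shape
(37, 23)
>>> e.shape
(11, 37)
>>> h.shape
(23, 37, 37)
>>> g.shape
(23, 11)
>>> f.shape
(11, 37)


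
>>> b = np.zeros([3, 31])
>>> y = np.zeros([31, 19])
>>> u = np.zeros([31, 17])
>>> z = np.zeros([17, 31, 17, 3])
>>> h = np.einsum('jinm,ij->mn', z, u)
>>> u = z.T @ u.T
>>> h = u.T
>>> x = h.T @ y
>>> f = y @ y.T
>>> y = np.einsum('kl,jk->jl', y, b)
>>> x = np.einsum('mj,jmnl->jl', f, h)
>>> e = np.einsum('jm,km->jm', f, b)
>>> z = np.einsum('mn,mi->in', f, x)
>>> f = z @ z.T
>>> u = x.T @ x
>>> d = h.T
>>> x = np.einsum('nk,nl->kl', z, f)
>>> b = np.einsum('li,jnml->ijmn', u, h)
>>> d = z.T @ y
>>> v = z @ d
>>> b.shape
(3, 31, 17, 31)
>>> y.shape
(3, 19)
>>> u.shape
(3, 3)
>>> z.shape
(3, 31)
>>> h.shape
(31, 31, 17, 3)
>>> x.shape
(31, 3)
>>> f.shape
(3, 3)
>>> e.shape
(31, 31)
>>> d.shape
(31, 19)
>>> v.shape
(3, 19)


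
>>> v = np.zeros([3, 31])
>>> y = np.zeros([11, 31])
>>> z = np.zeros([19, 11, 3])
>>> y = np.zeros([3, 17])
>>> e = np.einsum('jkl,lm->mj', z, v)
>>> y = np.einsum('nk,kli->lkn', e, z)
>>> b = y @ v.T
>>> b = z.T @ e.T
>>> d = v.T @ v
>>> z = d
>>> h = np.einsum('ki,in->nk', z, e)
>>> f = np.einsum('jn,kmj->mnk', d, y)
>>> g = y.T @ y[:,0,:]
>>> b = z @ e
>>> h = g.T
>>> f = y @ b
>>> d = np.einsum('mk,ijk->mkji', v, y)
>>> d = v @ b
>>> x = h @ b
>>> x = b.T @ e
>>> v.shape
(3, 31)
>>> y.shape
(11, 19, 31)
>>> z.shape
(31, 31)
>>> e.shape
(31, 19)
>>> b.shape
(31, 19)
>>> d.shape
(3, 19)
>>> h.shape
(31, 19, 31)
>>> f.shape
(11, 19, 19)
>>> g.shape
(31, 19, 31)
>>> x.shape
(19, 19)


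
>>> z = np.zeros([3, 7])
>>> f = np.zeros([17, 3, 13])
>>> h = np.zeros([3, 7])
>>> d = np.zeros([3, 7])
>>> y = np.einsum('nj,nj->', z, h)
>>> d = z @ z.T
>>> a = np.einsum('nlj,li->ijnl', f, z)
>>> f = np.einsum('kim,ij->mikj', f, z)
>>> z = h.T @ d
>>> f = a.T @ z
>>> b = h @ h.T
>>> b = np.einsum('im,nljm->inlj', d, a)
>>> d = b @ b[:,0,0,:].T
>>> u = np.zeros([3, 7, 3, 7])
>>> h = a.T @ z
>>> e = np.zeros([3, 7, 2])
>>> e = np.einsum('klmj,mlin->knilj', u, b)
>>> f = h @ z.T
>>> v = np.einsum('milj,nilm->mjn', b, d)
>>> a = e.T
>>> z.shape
(7, 3)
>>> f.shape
(3, 17, 13, 7)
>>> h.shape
(3, 17, 13, 3)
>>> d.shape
(3, 7, 13, 3)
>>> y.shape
()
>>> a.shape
(7, 7, 13, 17, 3)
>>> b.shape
(3, 7, 13, 17)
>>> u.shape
(3, 7, 3, 7)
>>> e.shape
(3, 17, 13, 7, 7)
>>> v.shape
(3, 17, 3)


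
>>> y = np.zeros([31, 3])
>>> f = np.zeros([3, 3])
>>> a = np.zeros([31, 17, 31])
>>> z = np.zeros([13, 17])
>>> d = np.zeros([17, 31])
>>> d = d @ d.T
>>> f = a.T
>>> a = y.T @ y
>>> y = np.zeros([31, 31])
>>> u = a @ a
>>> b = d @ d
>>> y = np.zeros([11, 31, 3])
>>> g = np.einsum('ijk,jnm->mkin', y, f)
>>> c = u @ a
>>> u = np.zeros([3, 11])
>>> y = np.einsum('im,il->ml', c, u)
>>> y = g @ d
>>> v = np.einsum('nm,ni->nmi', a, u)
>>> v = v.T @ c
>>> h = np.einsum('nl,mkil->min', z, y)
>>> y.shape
(31, 3, 11, 17)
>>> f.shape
(31, 17, 31)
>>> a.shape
(3, 3)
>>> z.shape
(13, 17)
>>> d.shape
(17, 17)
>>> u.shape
(3, 11)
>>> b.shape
(17, 17)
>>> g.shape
(31, 3, 11, 17)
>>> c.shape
(3, 3)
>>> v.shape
(11, 3, 3)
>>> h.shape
(31, 11, 13)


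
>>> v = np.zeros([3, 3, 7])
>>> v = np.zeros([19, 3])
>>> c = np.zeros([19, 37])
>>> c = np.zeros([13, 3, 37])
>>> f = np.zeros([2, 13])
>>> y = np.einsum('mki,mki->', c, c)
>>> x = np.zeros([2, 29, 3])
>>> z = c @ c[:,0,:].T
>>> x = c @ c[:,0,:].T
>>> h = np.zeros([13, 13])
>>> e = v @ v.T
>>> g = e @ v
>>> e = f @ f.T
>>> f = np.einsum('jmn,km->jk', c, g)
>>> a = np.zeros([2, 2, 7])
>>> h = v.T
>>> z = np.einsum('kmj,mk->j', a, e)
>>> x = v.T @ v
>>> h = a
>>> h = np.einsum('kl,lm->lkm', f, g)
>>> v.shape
(19, 3)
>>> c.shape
(13, 3, 37)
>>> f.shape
(13, 19)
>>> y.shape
()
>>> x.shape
(3, 3)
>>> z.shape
(7,)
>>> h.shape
(19, 13, 3)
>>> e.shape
(2, 2)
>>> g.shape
(19, 3)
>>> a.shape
(2, 2, 7)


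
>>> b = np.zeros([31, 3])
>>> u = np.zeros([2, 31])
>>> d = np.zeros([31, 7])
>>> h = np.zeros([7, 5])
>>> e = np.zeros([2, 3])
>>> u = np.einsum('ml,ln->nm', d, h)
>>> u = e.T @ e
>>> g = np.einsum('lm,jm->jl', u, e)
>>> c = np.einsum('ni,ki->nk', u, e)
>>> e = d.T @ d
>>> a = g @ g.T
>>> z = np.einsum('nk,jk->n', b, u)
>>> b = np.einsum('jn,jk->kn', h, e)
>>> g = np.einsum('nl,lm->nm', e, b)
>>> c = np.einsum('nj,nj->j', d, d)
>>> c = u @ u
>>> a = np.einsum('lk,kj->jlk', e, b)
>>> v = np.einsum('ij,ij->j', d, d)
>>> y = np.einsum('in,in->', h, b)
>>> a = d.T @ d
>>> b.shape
(7, 5)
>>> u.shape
(3, 3)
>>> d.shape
(31, 7)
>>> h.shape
(7, 5)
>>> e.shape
(7, 7)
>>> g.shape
(7, 5)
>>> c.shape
(3, 3)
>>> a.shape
(7, 7)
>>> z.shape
(31,)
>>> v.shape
(7,)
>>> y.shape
()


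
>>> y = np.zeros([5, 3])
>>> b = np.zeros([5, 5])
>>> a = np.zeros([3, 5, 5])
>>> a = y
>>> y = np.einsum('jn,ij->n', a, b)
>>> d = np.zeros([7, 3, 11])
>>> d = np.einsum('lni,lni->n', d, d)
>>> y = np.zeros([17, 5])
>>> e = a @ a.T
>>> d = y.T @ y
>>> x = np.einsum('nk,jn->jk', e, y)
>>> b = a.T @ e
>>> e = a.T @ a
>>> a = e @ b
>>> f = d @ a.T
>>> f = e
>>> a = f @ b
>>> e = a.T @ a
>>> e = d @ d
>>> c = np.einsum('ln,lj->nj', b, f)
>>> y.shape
(17, 5)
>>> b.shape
(3, 5)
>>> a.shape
(3, 5)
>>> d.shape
(5, 5)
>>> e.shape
(5, 5)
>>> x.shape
(17, 5)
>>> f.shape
(3, 3)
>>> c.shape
(5, 3)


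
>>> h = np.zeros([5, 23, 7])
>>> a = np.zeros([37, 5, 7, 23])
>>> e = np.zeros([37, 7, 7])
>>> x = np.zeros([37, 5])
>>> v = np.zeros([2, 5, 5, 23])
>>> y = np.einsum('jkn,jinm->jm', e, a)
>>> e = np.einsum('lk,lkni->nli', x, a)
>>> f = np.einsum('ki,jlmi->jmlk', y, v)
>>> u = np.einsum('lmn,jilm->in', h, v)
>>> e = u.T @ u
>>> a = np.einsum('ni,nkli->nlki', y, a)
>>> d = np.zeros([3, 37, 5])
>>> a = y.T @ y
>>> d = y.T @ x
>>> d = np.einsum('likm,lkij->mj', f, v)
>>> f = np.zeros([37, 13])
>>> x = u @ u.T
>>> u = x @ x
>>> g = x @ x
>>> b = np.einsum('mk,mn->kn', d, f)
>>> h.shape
(5, 23, 7)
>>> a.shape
(23, 23)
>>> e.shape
(7, 7)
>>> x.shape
(5, 5)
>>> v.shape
(2, 5, 5, 23)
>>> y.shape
(37, 23)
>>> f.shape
(37, 13)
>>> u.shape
(5, 5)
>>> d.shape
(37, 23)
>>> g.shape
(5, 5)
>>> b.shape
(23, 13)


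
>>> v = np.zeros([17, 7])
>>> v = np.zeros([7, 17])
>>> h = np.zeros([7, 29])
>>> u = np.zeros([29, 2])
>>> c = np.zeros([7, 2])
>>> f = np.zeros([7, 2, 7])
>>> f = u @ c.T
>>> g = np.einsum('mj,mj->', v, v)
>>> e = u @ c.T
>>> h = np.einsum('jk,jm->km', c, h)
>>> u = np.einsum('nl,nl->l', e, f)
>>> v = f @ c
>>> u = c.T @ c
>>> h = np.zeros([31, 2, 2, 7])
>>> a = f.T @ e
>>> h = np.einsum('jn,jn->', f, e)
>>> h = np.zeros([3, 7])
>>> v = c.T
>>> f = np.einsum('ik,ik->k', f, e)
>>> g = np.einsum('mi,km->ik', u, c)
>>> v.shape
(2, 7)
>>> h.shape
(3, 7)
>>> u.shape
(2, 2)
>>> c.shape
(7, 2)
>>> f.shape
(7,)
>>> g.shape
(2, 7)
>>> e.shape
(29, 7)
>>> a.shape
(7, 7)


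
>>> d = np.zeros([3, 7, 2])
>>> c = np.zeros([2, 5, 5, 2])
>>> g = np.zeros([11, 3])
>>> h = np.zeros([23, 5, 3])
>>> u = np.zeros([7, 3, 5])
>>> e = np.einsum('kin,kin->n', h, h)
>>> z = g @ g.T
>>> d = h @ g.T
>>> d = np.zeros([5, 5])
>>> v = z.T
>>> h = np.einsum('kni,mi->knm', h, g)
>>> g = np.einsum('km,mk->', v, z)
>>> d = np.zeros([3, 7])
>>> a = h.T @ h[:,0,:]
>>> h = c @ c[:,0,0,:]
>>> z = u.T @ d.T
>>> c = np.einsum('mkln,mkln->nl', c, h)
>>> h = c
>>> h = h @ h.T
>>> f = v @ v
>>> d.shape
(3, 7)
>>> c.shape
(2, 5)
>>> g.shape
()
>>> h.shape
(2, 2)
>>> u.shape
(7, 3, 5)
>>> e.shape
(3,)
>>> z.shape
(5, 3, 3)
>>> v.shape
(11, 11)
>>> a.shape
(11, 5, 11)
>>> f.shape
(11, 11)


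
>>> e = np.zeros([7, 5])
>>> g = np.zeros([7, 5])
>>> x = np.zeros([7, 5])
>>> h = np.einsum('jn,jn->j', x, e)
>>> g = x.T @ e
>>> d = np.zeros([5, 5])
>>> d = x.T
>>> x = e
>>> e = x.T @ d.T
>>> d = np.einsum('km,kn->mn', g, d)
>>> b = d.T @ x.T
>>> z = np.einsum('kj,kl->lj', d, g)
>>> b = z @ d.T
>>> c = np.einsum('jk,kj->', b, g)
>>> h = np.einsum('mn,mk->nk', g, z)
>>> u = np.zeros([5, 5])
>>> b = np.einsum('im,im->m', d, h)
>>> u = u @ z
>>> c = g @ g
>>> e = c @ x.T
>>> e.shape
(5, 7)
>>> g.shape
(5, 5)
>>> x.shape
(7, 5)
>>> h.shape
(5, 7)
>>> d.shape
(5, 7)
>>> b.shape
(7,)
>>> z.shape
(5, 7)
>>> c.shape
(5, 5)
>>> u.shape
(5, 7)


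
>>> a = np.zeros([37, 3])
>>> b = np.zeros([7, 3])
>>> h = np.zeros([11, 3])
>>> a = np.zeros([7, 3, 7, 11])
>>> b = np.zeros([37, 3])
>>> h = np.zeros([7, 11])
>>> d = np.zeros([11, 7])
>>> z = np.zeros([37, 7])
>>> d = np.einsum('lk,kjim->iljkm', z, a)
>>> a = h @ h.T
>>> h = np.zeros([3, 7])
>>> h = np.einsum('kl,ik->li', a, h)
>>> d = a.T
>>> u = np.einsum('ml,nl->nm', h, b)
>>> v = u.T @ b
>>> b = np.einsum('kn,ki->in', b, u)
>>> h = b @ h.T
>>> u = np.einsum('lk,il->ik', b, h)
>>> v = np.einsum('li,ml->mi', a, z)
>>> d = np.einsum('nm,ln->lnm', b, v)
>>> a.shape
(7, 7)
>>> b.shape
(7, 3)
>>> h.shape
(7, 7)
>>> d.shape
(37, 7, 3)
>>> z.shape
(37, 7)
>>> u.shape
(7, 3)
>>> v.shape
(37, 7)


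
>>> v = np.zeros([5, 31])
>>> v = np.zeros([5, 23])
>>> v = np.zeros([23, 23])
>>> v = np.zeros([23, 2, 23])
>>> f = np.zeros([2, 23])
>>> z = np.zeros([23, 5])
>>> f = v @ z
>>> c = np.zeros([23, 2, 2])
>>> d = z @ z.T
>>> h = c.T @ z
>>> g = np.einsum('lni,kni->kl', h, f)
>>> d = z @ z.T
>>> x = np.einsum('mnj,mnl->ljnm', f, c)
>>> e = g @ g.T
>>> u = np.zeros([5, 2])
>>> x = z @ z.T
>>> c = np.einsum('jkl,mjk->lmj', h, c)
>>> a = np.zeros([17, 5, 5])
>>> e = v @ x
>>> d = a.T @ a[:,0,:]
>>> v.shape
(23, 2, 23)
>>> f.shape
(23, 2, 5)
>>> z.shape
(23, 5)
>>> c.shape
(5, 23, 2)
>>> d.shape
(5, 5, 5)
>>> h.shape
(2, 2, 5)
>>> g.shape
(23, 2)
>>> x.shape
(23, 23)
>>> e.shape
(23, 2, 23)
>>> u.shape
(5, 2)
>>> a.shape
(17, 5, 5)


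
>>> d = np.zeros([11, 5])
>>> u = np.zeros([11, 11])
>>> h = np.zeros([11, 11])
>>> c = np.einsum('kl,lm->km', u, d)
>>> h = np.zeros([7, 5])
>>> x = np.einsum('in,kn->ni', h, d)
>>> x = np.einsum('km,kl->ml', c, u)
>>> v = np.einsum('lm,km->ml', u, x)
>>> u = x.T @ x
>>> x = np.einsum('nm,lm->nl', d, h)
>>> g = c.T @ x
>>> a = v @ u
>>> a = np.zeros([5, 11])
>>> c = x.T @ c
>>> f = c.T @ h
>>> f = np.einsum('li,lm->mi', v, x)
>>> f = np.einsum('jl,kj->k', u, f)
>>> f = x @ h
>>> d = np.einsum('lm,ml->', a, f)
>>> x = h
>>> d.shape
()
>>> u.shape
(11, 11)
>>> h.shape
(7, 5)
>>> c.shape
(7, 5)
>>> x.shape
(7, 5)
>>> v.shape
(11, 11)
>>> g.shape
(5, 7)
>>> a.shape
(5, 11)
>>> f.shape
(11, 5)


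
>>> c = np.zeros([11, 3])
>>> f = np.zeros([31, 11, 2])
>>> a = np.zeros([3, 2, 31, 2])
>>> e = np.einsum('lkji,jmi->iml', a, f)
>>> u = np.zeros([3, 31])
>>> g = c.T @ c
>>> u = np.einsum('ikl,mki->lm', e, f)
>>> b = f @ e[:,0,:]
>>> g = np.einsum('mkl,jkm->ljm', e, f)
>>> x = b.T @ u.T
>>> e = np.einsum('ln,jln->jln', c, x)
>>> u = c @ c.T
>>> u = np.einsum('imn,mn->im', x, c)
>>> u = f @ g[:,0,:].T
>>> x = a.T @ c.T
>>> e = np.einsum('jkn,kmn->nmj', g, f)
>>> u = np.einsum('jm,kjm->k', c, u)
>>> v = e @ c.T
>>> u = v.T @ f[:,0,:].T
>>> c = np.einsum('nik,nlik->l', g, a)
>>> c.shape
(2,)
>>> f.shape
(31, 11, 2)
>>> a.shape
(3, 2, 31, 2)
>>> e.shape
(2, 11, 3)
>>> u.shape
(11, 11, 31)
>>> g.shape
(3, 31, 2)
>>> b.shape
(31, 11, 3)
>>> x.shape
(2, 31, 2, 11)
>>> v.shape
(2, 11, 11)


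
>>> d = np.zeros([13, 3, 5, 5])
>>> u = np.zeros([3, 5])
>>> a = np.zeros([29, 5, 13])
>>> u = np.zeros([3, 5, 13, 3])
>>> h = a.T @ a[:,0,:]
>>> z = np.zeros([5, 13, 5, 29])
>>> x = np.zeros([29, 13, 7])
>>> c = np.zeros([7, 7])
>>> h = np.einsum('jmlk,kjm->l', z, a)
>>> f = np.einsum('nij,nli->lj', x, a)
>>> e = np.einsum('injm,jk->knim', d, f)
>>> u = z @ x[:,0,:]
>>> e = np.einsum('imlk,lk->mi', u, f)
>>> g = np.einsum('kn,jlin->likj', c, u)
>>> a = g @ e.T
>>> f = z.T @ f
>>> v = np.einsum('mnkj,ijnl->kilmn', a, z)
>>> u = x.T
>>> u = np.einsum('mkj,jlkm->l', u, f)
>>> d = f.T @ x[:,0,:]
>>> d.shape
(7, 13, 5, 7)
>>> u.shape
(5,)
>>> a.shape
(13, 5, 7, 13)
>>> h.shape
(5,)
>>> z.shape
(5, 13, 5, 29)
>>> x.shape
(29, 13, 7)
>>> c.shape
(7, 7)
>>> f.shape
(29, 5, 13, 7)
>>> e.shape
(13, 5)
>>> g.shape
(13, 5, 7, 5)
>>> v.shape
(7, 5, 29, 13, 5)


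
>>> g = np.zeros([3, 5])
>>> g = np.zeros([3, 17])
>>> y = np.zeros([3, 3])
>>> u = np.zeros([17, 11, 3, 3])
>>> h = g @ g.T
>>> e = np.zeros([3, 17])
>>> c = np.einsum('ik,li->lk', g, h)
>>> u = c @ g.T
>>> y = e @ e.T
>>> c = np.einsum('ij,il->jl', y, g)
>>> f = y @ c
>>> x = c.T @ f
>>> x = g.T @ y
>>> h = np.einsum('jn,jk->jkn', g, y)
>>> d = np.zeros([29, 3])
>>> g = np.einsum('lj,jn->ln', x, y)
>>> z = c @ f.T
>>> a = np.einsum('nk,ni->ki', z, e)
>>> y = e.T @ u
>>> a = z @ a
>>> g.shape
(17, 3)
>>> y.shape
(17, 3)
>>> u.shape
(3, 3)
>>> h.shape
(3, 3, 17)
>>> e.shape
(3, 17)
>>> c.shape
(3, 17)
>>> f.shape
(3, 17)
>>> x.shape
(17, 3)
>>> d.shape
(29, 3)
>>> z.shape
(3, 3)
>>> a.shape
(3, 17)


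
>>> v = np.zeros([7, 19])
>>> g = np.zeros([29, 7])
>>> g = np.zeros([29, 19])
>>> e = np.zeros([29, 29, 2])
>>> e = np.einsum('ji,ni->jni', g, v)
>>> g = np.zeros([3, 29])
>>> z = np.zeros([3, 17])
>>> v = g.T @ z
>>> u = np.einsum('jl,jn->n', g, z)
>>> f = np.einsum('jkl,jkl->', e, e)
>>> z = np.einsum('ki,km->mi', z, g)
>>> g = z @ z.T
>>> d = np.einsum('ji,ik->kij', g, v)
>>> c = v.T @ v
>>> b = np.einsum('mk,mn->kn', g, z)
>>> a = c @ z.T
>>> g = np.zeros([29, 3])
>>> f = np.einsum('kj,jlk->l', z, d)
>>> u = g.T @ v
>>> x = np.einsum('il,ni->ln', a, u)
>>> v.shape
(29, 17)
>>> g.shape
(29, 3)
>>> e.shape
(29, 7, 19)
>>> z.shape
(29, 17)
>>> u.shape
(3, 17)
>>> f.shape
(29,)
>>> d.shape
(17, 29, 29)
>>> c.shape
(17, 17)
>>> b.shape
(29, 17)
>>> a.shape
(17, 29)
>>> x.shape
(29, 3)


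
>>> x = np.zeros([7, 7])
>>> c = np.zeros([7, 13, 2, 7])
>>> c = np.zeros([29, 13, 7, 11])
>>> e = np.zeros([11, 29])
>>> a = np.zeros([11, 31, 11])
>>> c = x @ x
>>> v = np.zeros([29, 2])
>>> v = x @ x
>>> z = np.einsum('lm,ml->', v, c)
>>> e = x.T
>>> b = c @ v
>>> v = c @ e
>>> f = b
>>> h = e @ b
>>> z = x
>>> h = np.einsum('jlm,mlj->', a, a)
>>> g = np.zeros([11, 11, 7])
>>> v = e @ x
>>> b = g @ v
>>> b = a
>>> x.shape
(7, 7)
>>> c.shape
(7, 7)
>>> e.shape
(7, 7)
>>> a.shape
(11, 31, 11)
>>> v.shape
(7, 7)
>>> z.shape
(7, 7)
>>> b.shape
(11, 31, 11)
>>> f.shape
(7, 7)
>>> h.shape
()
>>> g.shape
(11, 11, 7)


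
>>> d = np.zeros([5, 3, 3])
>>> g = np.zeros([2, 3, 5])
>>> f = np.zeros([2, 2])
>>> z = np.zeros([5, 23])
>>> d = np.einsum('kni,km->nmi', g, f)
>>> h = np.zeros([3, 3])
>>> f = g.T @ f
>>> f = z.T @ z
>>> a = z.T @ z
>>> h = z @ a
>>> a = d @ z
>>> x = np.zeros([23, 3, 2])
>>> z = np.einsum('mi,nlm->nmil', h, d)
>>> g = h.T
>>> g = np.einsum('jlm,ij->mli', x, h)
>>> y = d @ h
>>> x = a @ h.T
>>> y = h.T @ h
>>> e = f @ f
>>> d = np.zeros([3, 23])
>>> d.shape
(3, 23)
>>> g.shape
(2, 3, 5)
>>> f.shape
(23, 23)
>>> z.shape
(3, 5, 23, 2)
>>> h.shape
(5, 23)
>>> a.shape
(3, 2, 23)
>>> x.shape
(3, 2, 5)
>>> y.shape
(23, 23)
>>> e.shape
(23, 23)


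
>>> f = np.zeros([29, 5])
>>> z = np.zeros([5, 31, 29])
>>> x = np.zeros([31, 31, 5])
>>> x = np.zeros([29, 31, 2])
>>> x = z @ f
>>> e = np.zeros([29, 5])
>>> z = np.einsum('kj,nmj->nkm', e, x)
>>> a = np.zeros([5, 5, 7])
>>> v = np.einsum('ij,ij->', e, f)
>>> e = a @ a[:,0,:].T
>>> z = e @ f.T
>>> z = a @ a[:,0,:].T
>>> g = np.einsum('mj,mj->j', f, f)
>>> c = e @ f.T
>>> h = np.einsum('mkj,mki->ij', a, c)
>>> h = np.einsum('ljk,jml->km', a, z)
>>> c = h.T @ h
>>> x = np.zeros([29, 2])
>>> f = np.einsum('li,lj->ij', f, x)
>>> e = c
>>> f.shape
(5, 2)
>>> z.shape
(5, 5, 5)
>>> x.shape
(29, 2)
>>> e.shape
(5, 5)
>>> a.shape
(5, 5, 7)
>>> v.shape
()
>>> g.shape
(5,)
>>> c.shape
(5, 5)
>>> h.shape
(7, 5)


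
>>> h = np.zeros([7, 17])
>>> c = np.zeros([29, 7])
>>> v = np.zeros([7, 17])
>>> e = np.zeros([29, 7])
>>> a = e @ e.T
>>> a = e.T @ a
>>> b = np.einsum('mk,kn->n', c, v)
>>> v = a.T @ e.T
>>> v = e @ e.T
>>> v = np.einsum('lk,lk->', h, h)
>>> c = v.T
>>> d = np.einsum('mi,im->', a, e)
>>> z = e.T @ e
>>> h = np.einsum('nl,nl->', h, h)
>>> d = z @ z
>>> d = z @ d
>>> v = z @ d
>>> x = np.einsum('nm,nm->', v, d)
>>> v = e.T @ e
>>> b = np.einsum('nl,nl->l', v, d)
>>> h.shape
()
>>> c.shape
()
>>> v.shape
(7, 7)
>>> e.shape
(29, 7)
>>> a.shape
(7, 29)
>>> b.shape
(7,)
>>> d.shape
(7, 7)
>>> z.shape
(7, 7)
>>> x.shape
()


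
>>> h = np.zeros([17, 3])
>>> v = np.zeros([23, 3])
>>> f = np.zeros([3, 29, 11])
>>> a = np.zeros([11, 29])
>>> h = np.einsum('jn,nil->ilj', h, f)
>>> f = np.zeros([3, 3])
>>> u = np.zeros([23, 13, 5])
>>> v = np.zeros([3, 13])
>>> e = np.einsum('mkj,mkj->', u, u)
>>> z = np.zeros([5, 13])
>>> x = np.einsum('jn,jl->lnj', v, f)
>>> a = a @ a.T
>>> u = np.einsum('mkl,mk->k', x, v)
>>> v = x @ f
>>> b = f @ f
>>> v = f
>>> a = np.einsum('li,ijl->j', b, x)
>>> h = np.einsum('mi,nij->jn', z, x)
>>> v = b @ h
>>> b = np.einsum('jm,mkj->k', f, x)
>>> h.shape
(3, 3)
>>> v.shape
(3, 3)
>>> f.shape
(3, 3)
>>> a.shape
(13,)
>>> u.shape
(13,)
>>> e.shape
()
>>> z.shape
(5, 13)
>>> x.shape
(3, 13, 3)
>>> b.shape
(13,)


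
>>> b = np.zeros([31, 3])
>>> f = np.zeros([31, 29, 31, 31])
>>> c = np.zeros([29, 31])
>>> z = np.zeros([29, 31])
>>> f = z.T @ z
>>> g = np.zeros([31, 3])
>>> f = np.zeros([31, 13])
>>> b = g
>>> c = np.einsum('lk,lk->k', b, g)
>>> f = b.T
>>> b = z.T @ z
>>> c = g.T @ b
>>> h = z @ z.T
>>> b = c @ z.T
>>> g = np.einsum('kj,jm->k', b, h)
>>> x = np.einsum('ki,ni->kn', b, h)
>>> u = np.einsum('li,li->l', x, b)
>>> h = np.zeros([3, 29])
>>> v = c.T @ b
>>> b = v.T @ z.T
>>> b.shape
(29, 29)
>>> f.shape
(3, 31)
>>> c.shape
(3, 31)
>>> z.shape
(29, 31)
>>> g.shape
(3,)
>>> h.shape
(3, 29)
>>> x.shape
(3, 29)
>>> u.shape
(3,)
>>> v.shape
(31, 29)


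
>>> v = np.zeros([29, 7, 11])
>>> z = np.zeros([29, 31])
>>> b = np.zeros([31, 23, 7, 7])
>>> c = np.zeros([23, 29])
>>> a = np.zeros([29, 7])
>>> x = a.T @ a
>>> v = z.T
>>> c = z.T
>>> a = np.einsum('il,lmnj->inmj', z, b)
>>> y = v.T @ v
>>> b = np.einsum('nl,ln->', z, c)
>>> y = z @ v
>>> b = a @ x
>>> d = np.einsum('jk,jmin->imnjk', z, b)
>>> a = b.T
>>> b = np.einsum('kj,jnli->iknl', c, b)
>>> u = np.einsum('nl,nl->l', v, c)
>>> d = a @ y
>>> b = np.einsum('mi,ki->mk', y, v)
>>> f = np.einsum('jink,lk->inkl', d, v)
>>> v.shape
(31, 29)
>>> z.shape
(29, 31)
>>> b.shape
(29, 31)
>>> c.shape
(31, 29)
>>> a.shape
(7, 23, 7, 29)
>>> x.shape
(7, 7)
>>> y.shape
(29, 29)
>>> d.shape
(7, 23, 7, 29)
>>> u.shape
(29,)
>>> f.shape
(23, 7, 29, 31)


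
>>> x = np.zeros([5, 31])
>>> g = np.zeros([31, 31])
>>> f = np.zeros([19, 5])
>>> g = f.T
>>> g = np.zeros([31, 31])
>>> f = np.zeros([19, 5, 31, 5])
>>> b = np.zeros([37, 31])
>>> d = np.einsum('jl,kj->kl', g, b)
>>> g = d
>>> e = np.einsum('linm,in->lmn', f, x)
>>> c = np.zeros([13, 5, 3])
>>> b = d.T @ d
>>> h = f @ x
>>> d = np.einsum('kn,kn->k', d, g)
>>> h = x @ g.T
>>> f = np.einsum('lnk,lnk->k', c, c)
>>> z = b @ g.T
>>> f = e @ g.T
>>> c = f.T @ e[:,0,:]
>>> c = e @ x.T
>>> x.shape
(5, 31)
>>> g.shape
(37, 31)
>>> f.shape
(19, 5, 37)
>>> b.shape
(31, 31)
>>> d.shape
(37,)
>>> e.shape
(19, 5, 31)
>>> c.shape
(19, 5, 5)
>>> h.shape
(5, 37)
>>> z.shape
(31, 37)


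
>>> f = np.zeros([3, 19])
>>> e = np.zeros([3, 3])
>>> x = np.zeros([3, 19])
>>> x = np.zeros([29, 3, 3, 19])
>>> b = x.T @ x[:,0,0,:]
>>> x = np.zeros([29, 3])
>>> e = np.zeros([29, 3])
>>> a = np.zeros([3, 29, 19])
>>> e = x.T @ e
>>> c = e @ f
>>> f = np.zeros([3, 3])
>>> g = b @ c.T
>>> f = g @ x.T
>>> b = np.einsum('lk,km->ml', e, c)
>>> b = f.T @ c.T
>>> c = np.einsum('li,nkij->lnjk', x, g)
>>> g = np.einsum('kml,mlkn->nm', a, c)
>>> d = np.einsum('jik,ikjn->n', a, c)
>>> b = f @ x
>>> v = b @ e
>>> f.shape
(19, 3, 3, 29)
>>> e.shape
(3, 3)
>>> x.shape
(29, 3)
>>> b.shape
(19, 3, 3, 3)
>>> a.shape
(3, 29, 19)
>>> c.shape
(29, 19, 3, 3)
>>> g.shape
(3, 29)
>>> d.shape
(3,)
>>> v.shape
(19, 3, 3, 3)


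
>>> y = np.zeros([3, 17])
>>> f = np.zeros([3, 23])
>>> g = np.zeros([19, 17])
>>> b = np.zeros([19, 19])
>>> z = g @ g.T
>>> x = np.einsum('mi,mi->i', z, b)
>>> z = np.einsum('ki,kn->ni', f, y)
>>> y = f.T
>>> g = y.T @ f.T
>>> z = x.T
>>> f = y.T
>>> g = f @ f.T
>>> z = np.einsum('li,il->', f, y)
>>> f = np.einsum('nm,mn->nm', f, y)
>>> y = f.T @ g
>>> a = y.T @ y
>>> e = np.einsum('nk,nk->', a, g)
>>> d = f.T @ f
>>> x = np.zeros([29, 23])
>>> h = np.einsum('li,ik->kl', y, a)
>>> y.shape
(23, 3)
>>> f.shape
(3, 23)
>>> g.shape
(3, 3)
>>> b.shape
(19, 19)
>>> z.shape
()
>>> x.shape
(29, 23)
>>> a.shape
(3, 3)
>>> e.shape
()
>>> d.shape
(23, 23)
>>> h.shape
(3, 23)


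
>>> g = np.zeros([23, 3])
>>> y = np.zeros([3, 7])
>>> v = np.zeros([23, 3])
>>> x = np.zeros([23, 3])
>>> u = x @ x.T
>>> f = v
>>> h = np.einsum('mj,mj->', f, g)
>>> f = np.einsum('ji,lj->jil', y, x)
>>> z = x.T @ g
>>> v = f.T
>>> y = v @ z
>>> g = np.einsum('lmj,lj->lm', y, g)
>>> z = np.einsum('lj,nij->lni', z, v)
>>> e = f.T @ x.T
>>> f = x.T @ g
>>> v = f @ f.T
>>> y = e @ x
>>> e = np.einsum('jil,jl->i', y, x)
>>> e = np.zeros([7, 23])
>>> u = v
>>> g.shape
(23, 7)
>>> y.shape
(23, 7, 3)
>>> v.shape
(3, 3)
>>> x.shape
(23, 3)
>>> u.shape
(3, 3)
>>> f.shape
(3, 7)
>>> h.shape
()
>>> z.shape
(3, 23, 7)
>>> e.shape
(7, 23)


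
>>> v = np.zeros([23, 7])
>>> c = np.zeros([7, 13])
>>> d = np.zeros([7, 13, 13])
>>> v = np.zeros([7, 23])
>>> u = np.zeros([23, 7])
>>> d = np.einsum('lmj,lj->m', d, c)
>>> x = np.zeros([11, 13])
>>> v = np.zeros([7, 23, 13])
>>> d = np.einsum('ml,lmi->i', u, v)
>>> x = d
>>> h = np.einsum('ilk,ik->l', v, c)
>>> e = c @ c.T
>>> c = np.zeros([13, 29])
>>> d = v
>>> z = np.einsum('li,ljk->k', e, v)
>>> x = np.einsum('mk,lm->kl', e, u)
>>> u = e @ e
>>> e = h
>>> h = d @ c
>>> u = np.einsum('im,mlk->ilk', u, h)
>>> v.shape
(7, 23, 13)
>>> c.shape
(13, 29)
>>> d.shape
(7, 23, 13)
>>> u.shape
(7, 23, 29)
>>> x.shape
(7, 23)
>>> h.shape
(7, 23, 29)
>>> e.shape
(23,)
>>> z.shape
(13,)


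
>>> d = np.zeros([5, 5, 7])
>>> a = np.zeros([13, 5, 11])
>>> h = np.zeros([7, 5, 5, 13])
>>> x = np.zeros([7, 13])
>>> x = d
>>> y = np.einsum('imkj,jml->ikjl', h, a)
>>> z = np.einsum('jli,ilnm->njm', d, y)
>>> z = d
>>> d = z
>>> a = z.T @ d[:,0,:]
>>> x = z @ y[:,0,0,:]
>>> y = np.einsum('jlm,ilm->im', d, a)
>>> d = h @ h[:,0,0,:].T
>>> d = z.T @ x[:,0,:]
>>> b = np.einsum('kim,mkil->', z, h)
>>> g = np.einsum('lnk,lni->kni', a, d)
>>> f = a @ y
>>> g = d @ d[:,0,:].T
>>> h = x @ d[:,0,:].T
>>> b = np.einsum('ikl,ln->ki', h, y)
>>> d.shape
(7, 5, 11)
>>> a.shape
(7, 5, 7)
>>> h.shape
(5, 5, 7)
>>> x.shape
(5, 5, 11)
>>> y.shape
(7, 7)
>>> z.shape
(5, 5, 7)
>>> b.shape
(5, 5)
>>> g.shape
(7, 5, 7)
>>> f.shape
(7, 5, 7)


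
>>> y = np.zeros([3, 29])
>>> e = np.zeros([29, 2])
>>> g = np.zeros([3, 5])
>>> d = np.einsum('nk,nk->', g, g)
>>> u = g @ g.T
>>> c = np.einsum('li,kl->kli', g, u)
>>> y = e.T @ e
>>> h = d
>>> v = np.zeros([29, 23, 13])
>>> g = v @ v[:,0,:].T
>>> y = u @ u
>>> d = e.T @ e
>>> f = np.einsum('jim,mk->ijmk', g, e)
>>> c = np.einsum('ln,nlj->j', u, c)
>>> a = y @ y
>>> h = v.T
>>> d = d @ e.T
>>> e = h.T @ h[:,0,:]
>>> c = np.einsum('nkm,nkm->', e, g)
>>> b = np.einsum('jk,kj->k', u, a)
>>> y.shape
(3, 3)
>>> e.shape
(29, 23, 29)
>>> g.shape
(29, 23, 29)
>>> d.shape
(2, 29)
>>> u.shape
(3, 3)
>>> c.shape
()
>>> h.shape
(13, 23, 29)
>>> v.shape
(29, 23, 13)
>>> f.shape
(23, 29, 29, 2)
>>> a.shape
(3, 3)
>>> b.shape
(3,)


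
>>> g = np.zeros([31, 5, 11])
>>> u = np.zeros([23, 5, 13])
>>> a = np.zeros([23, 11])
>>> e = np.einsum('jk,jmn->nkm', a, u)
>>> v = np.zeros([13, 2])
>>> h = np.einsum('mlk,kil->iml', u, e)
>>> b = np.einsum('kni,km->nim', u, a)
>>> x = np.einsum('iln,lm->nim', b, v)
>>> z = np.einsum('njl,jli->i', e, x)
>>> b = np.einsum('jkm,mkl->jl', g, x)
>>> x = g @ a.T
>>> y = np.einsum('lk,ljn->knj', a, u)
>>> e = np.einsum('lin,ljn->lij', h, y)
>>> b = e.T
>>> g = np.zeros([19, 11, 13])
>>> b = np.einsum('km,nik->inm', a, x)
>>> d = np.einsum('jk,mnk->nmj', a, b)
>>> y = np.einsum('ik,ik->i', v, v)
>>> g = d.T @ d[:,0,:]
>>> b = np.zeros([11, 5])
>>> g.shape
(23, 5, 23)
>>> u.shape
(23, 5, 13)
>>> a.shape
(23, 11)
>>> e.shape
(11, 23, 13)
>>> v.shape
(13, 2)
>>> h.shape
(11, 23, 5)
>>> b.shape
(11, 5)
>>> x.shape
(31, 5, 23)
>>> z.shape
(2,)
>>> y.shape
(13,)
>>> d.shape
(31, 5, 23)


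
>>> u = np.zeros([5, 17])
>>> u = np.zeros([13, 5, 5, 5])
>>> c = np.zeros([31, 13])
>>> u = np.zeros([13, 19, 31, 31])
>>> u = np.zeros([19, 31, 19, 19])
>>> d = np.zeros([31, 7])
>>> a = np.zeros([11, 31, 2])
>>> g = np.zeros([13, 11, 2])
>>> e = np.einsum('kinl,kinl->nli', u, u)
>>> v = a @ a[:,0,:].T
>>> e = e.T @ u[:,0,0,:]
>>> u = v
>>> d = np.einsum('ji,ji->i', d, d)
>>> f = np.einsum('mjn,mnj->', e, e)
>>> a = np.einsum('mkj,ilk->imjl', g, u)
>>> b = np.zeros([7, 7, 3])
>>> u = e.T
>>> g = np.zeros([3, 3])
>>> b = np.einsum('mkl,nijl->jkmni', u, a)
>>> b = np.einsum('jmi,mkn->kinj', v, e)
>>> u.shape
(19, 19, 31)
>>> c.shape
(31, 13)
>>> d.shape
(7,)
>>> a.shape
(11, 13, 2, 31)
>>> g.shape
(3, 3)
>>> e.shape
(31, 19, 19)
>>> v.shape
(11, 31, 11)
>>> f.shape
()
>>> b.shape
(19, 11, 19, 11)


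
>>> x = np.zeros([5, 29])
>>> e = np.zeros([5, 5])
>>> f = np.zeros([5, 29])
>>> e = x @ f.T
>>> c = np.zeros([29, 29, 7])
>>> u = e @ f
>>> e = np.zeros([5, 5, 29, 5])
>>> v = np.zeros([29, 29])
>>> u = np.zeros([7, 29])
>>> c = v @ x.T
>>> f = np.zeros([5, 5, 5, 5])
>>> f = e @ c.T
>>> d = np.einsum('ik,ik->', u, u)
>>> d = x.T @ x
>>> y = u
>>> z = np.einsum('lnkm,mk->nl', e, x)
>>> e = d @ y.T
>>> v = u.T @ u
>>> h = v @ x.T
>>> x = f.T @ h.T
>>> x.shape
(29, 29, 5, 29)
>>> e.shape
(29, 7)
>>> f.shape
(5, 5, 29, 29)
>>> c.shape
(29, 5)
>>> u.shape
(7, 29)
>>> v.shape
(29, 29)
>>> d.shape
(29, 29)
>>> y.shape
(7, 29)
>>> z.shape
(5, 5)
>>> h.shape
(29, 5)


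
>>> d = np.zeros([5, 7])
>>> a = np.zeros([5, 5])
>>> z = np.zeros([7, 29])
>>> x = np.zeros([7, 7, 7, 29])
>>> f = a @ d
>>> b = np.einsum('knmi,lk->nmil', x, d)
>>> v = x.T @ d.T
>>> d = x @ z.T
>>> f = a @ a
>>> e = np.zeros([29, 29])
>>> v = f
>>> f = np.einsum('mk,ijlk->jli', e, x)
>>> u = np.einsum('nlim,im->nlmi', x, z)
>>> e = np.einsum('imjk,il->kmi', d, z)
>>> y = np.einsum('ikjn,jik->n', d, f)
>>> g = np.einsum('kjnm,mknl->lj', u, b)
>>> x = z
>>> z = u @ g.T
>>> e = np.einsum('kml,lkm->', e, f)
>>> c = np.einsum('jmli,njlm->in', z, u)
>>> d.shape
(7, 7, 7, 7)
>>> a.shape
(5, 5)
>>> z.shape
(7, 7, 29, 5)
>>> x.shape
(7, 29)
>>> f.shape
(7, 7, 7)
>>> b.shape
(7, 7, 29, 5)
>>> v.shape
(5, 5)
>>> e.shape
()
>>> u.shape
(7, 7, 29, 7)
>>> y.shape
(7,)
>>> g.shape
(5, 7)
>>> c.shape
(5, 7)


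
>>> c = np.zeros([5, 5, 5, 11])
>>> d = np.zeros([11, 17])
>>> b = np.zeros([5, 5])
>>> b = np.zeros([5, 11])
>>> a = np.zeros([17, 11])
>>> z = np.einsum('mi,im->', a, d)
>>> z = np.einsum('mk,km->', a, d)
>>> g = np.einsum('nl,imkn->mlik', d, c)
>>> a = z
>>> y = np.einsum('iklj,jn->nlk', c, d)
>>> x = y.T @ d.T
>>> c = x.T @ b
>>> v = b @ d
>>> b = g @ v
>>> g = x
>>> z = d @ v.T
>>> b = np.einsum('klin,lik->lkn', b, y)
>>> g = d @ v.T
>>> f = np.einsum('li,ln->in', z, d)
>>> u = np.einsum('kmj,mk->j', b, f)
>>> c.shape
(11, 5, 11)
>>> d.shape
(11, 17)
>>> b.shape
(17, 5, 17)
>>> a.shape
()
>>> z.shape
(11, 5)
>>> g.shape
(11, 5)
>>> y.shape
(17, 5, 5)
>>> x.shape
(5, 5, 11)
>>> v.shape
(5, 17)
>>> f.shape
(5, 17)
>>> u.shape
(17,)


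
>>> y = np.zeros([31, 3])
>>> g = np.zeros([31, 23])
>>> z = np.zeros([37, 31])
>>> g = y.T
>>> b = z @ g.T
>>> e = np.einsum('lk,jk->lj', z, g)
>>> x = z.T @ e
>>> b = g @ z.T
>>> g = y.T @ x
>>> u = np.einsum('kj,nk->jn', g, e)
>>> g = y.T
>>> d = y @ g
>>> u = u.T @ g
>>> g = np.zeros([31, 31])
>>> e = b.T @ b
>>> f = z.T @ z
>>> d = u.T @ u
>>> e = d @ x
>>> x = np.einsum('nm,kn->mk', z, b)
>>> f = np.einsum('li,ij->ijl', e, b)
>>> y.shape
(31, 3)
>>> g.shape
(31, 31)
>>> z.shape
(37, 31)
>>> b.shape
(3, 37)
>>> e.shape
(31, 3)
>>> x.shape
(31, 3)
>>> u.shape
(37, 31)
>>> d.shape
(31, 31)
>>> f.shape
(3, 37, 31)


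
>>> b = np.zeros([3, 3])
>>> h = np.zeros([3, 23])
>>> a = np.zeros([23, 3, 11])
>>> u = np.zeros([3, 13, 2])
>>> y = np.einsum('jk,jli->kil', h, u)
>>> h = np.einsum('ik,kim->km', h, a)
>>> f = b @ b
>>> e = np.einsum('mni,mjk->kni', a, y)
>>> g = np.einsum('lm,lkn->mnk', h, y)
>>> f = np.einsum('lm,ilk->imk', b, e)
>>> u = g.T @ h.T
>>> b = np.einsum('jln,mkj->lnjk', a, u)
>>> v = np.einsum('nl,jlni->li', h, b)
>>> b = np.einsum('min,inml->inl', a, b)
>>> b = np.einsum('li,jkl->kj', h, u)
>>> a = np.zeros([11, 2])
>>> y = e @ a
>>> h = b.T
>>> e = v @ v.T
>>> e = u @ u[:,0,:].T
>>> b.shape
(13, 2)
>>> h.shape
(2, 13)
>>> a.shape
(11, 2)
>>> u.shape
(2, 13, 23)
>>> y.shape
(13, 3, 2)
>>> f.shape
(13, 3, 11)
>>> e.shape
(2, 13, 2)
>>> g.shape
(11, 13, 2)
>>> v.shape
(11, 13)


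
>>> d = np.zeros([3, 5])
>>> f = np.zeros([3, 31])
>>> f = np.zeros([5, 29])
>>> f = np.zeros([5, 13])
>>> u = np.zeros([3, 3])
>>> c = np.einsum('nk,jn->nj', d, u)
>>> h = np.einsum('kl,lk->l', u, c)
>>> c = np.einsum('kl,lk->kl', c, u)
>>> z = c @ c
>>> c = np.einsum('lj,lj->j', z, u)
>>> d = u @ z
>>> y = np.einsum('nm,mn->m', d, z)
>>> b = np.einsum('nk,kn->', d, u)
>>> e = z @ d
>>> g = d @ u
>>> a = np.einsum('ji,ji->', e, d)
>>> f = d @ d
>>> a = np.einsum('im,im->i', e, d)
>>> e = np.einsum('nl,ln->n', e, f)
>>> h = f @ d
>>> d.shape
(3, 3)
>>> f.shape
(3, 3)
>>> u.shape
(3, 3)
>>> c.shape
(3,)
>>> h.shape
(3, 3)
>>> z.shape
(3, 3)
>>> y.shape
(3,)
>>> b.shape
()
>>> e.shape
(3,)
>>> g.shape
(3, 3)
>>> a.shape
(3,)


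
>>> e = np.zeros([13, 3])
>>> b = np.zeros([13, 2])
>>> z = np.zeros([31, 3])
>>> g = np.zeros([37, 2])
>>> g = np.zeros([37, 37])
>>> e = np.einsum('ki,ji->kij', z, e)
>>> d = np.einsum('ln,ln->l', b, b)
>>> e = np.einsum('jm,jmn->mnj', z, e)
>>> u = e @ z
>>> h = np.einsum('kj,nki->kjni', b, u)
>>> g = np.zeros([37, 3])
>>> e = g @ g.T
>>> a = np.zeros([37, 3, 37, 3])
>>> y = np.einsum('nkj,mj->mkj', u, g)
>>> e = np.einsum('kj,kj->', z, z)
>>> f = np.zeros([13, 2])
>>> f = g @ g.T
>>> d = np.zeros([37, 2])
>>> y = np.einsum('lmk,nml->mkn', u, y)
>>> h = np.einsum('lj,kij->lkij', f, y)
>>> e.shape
()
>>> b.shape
(13, 2)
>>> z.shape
(31, 3)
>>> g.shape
(37, 3)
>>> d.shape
(37, 2)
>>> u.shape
(3, 13, 3)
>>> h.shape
(37, 13, 3, 37)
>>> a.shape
(37, 3, 37, 3)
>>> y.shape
(13, 3, 37)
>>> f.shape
(37, 37)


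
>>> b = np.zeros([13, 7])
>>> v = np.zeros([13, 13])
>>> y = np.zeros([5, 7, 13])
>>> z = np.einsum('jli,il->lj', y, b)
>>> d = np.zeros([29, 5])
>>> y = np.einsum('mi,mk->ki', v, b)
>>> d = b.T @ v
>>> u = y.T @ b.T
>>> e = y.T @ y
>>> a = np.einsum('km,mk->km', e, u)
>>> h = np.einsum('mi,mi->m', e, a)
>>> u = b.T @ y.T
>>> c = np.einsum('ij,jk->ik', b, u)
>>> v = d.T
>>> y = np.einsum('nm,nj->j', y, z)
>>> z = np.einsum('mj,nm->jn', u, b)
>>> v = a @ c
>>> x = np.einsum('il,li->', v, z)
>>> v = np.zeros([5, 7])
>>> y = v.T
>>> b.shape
(13, 7)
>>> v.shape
(5, 7)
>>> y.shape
(7, 5)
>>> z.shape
(7, 13)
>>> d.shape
(7, 13)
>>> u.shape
(7, 7)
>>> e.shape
(13, 13)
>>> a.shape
(13, 13)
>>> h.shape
(13,)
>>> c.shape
(13, 7)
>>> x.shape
()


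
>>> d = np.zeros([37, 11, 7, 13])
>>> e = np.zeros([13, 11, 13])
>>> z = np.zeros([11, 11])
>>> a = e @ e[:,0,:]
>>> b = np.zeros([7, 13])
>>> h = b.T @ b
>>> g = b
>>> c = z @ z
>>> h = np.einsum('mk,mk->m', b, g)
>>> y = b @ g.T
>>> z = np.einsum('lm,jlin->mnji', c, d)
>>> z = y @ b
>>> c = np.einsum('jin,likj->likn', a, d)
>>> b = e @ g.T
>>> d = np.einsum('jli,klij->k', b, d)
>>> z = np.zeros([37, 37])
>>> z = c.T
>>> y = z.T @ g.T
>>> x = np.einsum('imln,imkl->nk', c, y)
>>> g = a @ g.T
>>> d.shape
(37,)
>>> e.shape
(13, 11, 13)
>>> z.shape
(13, 7, 11, 37)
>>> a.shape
(13, 11, 13)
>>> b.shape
(13, 11, 7)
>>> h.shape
(7,)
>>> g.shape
(13, 11, 7)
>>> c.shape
(37, 11, 7, 13)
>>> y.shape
(37, 11, 7, 7)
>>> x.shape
(13, 7)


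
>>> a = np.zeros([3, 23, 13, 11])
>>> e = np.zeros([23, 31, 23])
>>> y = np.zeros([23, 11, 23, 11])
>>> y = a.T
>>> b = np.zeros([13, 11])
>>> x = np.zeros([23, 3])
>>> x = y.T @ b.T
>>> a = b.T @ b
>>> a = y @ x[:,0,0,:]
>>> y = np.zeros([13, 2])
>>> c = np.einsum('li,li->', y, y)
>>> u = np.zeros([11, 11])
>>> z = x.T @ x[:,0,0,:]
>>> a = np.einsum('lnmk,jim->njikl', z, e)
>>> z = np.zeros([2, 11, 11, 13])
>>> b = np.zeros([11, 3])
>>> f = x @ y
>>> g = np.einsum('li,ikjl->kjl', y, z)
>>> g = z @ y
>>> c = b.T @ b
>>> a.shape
(13, 23, 31, 13, 13)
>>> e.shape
(23, 31, 23)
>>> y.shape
(13, 2)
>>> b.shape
(11, 3)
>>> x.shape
(3, 23, 13, 13)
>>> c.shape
(3, 3)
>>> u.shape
(11, 11)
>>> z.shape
(2, 11, 11, 13)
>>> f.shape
(3, 23, 13, 2)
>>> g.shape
(2, 11, 11, 2)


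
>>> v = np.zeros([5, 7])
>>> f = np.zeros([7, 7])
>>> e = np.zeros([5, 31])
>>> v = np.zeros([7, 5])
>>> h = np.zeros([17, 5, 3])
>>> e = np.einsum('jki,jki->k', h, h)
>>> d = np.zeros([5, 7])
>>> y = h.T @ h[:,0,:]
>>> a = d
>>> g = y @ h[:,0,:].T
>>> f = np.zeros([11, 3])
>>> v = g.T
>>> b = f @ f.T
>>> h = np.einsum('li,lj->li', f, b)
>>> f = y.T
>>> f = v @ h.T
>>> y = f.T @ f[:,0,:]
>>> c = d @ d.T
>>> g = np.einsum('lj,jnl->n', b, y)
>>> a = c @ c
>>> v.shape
(17, 5, 3)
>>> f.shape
(17, 5, 11)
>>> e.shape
(5,)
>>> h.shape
(11, 3)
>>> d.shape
(5, 7)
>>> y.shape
(11, 5, 11)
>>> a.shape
(5, 5)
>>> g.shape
(5,)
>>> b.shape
(11, 11)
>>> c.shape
(5, 5)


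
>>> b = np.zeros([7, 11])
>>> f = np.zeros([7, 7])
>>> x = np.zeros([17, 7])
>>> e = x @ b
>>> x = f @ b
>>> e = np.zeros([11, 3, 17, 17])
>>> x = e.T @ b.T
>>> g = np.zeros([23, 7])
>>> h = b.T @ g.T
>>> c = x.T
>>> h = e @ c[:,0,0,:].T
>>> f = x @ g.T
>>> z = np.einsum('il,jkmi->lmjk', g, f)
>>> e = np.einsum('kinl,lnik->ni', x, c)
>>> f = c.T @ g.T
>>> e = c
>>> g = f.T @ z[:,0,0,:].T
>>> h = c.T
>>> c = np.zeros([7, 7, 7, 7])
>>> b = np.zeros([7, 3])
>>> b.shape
(7, 3)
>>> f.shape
(17, 17, 3, 23)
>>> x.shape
(17, 17, 3, 7)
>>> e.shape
(7, 3, 17, 17)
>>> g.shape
(23, 3, 17, 7)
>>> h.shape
(17, 17, 3, 7)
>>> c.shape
(7, 7, 7, 7)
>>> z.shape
(7, 3, 17, 17)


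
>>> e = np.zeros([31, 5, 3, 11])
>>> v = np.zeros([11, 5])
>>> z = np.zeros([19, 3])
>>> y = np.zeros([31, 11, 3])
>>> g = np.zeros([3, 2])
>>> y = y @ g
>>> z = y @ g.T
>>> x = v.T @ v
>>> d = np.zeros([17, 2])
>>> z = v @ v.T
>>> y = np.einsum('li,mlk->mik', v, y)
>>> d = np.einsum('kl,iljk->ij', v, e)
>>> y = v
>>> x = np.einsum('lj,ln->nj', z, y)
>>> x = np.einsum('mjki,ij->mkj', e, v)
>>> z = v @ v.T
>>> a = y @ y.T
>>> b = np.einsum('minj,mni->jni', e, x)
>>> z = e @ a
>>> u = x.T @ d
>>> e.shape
(31, 5, 3, 11)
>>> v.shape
(11, 5)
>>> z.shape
(31, 5, 3, 11)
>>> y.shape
(11, 5)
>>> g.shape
(3, 2)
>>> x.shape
(31, 3, 5)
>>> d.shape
(31, 3)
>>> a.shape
(11, 11)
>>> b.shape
(11, 3, 5)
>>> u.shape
(5, 3, 3)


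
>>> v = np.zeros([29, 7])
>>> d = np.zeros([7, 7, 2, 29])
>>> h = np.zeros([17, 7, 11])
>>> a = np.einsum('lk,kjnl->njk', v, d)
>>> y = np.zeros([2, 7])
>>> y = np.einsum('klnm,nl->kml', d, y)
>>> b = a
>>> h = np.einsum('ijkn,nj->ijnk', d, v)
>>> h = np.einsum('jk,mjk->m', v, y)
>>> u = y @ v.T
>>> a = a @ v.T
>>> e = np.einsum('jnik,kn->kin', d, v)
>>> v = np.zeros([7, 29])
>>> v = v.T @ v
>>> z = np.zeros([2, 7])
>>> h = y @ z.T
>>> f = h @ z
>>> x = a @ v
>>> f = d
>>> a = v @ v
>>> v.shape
(29, 29)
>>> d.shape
(7, 7, 2, 29)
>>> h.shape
(7, 29, 2)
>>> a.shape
(29, 29)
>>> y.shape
(7, 29, 7)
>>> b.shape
(2, 7, 7)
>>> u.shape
(7, 29, 29)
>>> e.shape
(29, 2, 7)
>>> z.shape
(2, 7)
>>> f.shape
(7, 7, 2, 29)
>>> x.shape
(2, 7, 29)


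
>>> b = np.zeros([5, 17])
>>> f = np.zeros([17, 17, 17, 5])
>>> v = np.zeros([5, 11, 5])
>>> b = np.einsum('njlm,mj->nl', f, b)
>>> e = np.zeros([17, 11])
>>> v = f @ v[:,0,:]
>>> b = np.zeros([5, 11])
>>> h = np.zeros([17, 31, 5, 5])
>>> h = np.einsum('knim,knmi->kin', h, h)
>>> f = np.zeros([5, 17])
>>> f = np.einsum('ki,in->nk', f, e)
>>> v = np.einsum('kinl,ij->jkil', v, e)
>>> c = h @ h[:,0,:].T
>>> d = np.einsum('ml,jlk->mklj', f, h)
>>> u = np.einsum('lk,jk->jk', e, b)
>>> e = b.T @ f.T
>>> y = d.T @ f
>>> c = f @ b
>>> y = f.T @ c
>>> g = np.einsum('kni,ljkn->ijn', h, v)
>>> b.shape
(5, 11)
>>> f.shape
(11, 5)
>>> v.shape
(11, 17, 17, 5)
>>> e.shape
(11, 11)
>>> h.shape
(17, 5, 31)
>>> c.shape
(11, 11)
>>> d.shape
(11, 31, 5, 17)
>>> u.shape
(5, 11)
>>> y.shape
(5, 11)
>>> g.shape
(31, 17, 5)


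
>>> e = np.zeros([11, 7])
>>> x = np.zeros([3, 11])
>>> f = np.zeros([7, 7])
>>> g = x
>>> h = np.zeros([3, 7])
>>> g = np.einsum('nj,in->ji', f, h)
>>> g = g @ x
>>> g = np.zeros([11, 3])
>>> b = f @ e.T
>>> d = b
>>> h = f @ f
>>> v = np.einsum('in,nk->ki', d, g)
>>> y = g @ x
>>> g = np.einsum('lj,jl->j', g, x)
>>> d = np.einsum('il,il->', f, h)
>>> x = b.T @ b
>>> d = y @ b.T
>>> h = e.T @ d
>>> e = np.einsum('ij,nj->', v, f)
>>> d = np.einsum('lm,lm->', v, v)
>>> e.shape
()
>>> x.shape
(11, 11)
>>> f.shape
(7, 7)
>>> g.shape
(3,)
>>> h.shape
(7, 7)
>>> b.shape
(7, 11)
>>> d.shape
()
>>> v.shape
(3, 7)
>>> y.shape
(11, 11)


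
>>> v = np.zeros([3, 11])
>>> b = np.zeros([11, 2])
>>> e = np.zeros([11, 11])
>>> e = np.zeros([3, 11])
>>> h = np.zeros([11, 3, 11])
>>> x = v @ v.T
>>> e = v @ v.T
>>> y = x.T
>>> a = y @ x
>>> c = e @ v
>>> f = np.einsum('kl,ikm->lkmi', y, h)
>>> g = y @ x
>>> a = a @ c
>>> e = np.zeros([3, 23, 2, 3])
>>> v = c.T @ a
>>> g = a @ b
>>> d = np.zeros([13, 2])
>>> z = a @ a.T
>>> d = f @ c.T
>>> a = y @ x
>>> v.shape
(11, 11)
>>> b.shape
(11, 2)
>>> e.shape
(3, 23, 2, 3)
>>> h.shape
(11, 3, 11)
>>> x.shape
(3, 3)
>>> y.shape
(3, 3)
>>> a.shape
(3, 3)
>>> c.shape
(3, 11)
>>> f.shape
(3, 3, 11, 11)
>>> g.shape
(3, 2)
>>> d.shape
(3, 3, 11, 3)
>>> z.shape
(3, 3)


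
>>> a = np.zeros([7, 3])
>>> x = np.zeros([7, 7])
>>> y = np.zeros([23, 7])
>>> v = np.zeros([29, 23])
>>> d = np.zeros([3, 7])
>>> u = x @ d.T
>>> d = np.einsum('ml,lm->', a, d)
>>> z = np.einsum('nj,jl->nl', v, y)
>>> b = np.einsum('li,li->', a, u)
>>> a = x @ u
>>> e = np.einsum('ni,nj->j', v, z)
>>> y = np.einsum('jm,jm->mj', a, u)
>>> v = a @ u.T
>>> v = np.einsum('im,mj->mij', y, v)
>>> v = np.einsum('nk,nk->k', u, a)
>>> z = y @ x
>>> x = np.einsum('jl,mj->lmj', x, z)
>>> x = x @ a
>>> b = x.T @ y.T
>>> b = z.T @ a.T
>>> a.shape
(7, 3)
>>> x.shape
(7, 3, 3)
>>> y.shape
(3, 7)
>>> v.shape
(3,)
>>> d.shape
()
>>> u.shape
(7, 3)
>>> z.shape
(3, 7)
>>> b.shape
(7, 7)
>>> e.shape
(7,)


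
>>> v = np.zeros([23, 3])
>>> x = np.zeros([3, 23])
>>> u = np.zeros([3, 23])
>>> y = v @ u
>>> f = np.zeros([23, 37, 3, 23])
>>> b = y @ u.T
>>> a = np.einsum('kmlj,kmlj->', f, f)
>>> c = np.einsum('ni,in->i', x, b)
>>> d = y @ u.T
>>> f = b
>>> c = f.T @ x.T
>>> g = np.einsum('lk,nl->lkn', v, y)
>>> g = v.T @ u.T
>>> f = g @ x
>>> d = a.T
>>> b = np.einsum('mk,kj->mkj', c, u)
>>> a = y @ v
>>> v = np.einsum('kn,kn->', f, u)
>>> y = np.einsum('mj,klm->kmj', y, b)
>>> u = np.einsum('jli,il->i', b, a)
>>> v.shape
()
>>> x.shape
(3, 23)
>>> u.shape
(23,)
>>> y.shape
(3, 23, 23)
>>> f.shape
(3, 23)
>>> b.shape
(3, 3, 23)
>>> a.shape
(23, 3)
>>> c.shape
(3, 3)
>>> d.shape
()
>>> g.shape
(3, 3)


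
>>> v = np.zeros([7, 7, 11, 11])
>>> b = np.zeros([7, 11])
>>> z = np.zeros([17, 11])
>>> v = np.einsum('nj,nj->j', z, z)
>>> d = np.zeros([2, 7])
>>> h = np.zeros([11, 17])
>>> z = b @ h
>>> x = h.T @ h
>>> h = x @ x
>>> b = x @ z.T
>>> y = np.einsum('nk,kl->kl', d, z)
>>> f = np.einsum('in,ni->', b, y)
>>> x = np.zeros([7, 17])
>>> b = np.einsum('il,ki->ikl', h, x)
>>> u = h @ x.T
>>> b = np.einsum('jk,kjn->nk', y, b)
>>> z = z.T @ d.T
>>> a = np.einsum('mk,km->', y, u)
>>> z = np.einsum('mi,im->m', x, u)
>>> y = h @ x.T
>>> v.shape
(11,)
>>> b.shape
(17, 17)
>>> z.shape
(7,)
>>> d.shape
(2, 7)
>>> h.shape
(17, 17)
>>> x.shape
(7, 17)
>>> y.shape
(17, 7)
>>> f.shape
()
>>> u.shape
(17, 7)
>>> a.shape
()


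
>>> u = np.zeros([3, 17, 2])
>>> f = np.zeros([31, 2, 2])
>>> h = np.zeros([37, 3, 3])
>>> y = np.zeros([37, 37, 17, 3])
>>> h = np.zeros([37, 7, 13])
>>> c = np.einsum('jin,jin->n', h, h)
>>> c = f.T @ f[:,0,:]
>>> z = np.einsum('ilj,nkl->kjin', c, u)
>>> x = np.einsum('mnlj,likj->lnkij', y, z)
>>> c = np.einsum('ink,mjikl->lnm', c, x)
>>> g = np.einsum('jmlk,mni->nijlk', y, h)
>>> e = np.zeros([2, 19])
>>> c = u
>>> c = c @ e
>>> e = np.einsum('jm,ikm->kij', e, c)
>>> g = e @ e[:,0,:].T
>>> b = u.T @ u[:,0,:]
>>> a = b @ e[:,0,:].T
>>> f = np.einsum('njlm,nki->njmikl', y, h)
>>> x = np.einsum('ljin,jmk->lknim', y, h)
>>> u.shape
(3, 17, 2)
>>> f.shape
(37, 37, 3, 13, 7, 17)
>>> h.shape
(37, 7, 13)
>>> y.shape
(37, 37, 17, 3)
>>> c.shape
(3, 17, 19)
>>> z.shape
(17, 2, 2, 3)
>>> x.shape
(37, 13, 3, 17, 7)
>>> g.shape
(17, 3, 17)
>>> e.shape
(17, 3, 2)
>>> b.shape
(2, 17, 2)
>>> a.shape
(2, 17, 17)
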